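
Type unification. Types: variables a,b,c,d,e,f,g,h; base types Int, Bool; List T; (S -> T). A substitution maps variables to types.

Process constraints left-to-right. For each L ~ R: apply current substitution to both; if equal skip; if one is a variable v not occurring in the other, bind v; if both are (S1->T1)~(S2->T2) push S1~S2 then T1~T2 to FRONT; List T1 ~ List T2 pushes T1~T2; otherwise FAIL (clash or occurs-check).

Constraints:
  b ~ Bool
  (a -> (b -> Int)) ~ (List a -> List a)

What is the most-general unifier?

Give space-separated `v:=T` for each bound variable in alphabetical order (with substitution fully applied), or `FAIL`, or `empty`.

Answer: FAIL

Derivation:
step 1: unify b ~ Bool  [subst: {-} | 1 pending]
  bind b := Bool
step 2: unify (a -> (Bool -> Int)) ~ (List a -> List a)  [subst: {b:=Bool} | 0 pending]
  -> decompose arrow: push a~List a, (Bool -> Int)~List a
step 3: unify a ~ List a  [subst: {b:=Bool} | 1 pending]
  occurs-check fail: a in List a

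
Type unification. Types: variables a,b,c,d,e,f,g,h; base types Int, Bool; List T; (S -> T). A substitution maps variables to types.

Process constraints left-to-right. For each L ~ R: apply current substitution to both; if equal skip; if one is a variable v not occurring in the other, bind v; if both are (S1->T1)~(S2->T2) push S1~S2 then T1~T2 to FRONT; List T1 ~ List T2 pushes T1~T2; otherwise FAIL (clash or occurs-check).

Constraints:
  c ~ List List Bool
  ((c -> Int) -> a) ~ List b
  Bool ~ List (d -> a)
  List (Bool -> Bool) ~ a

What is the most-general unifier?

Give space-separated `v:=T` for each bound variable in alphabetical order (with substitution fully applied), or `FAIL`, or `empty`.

step 1: unify c ~ List List Bool  [subst: {-} | 3 pending]
  bind c := List List Bool
step 2: unify ((List List Bool -> Int) -> a) ~ List b  [subst: {c:=List List Bool} | 2 pending]
  clash: ((List List Bool -> Int) -> a) vs List b

Answer: FAIL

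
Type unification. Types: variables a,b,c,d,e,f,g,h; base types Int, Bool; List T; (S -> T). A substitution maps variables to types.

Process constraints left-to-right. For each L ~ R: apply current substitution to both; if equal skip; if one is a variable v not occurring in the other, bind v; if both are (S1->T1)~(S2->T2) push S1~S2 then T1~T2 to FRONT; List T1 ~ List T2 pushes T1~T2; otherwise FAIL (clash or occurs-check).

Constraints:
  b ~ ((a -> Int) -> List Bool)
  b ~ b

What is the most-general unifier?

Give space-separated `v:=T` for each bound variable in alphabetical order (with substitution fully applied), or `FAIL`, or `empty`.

Answer: b:=((a -> Int) -> List Bool)

Derivation:
step 1: unify b ~ ((a -> Int) -> List Bool)  [subst: {-} | 1 pending]
  bind b := ((a -> Int) -> List Bool)
step 2: unify ((a -> Int) -> List Bool) ~ ((a -> Int) -> List Bool)  [subst: {b:=((a -> Int) -> List Bool)} | 0 pending]
  -> identical, skip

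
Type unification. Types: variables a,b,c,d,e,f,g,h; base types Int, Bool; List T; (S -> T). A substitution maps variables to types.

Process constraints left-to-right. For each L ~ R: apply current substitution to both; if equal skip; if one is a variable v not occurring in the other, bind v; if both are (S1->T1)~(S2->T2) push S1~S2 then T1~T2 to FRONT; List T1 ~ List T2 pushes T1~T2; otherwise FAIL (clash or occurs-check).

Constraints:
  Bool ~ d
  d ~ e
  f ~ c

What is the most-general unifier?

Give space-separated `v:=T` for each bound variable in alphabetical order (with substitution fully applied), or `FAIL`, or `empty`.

Answer: d:=Bool e:=Bool f:=c

Derivation:
step 1: unify Bool ~ d  [subst: {-} | 2 pending]
  bind d := Bool
step 2: unify Bool ~ e  [subst: {d:=Bool} | 1 pending]
  bind e := Bool
step 3: unify f ~ c  [subst: {d:=Bool, e:=Bool} | 0 pending]
  bind f := c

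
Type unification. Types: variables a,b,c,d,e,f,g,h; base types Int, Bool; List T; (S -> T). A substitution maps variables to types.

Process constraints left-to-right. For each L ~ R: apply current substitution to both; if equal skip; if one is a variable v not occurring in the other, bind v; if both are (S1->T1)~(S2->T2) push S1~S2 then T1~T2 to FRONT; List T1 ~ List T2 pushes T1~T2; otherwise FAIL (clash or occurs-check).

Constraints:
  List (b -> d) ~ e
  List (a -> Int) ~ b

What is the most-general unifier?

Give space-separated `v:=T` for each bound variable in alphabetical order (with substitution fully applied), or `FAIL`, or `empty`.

step 1: unify List (b -> d) ~ e  [subst: {-} | 1 pending]
  bind e := List (b -> d)
step 2: unify List (a -> Int) ~ b  [subst: {e:=List (b -> d)} | 0 pending]
  bind b := List (a -> Int)

Answer: b:=List (a -> Int) e:=List (List (a -> Int) -> d)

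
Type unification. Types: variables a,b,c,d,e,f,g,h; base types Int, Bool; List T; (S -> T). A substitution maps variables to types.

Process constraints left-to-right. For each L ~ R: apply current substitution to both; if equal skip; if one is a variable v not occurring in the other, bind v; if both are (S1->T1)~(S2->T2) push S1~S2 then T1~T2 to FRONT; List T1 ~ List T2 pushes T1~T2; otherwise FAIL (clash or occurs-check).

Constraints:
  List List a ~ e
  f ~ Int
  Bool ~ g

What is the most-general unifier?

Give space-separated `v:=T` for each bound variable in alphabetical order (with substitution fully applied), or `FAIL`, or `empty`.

Answer: e:=List List a f:=Int g:=Bool

Derivation:
step 1: unify List List a ~ e  [subst: {-} | 2 pending]
  bind e := List List a
step 2: unify f ~ Int  [subst: {e:=List List a} | 1 pending]
  bind f := Int
step 3: unify Bool ~ g  [subst: {e:=List List a, f:=Int} | 0 pending]
  bind g := Bool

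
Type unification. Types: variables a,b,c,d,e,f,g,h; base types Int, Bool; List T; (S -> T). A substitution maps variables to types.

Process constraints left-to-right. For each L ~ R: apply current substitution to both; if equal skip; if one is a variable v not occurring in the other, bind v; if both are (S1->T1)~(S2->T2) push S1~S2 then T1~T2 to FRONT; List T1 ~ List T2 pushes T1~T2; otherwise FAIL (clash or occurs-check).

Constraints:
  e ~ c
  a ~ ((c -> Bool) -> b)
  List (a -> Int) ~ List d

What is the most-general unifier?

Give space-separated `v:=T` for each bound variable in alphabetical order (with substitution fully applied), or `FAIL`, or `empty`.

step 1: unify e ~ c  [subst: {-} | 2 pending]
  bind e := c
step 2: unify a ~ ((c -> Bool) -> b)  [subst: {e:=c} | 1 pending]
  bind a := ((c -> Bool) -> b)
step 3: unify List (((c -> Bool) -> b) -> Int) ~ List d  [subst: {e:=c, a:=((c -> Bool) -> b)} | 0 pending]
  -> decompose List: push (((c -> Bool) -> b) -> Int)~d
step 4: unify (((c -> Bool) -> b) -> Int) ~ d  [subst: {e:=c, a:=((c -> Bool) -> b)} | 0 pending]
  bind d := (((c -> Bool) -> b) -> Int)

Answer: a:=((c -> Bool) -> b) d:=(((c -> Bool) -> b) -> Int) e:=c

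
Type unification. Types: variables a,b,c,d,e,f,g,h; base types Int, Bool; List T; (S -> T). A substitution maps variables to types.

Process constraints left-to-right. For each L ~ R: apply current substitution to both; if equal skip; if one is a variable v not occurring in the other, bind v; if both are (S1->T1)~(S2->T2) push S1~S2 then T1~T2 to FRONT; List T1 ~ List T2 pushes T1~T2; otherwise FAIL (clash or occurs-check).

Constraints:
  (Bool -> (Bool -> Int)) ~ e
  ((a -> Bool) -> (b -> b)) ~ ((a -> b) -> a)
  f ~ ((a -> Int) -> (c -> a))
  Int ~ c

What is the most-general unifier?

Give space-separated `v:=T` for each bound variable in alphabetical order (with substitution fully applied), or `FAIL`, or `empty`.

step 1: unify (Bool -> (Bool -> Int)) ~ e  [subst: {-} | 3 pending]
  bind e := (Bool -> (Bool -> Int))
step 2: unify ((a -> Bool) -> (b -> b)) ~ ((a -> b) -> a)  [subst: {e:=(Bool -> (Bool -> Int))} | 2 pending]
  -> decompose arrow: push (a -> Bool)~(a -> b), (b -> b)~a
step 3: unify (a -> Bool) ~ (a -> b)  [subst: {e:=(Bool -> (Bool -> Int))} | 3 pending]
  -> decompose arrow: push a~a, Bool~b
step 4: unify a ~ a  [subst: {e:=(Bool -> (Bool -> Int))} | 4 pending]
  -> identical, skip
step 5: unify Bool ~ b  [subst: {e:=(Bool -> (Bool -> Int))} | 3 pending]
  bind b := Bool
step 6: unify (Bool -> Bool) ~ a  [subst: {e:=(Bool -> (Bool -> Int)), b:=Bool} | 2 pending]
  bind a := (Bool -> Bool)
step 7: unify f ~ (((Bool -> Bool) -> Int) -> (c -> (Bool -> Bool)))  [subst: {e:=(Bool -> (Bool -> Int)), b:=Bool, a:=(Bool -> Bool)} | 1 pending]
  bind f := (((Bool -> Bool) -> Int) -> (c -> (Bool -> Bool)))
step 8: unify Int ~ c  [subst: {e:=(Bool -> (Bool -> Int)), b:=Bool, a:=(Bool -> Bool), f:=(((Bool -> Bool) -> Int) -> (c -> (Bool -> Bool)))} | 0 pending]
  bind c := Int

Answer: a:=(Bool -> Bool) b:=Bool c:=Int e:=(Bool -> (Bool -> Int)) f:=(((Bool -> Bool) -> Int) -> (Int -> (Bool -> Bool)))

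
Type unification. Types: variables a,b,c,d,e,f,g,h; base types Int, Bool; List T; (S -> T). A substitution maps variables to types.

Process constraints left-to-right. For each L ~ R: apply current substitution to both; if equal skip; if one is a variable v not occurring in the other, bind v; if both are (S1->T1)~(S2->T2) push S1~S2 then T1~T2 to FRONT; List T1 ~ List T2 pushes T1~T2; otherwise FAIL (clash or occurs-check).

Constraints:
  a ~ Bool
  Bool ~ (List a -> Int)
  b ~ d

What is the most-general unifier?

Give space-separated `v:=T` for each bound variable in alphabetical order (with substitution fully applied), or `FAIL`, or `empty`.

Answer: FAIL

Derivation:
step 1: unify a ~ Bool  [subst: {-} | 2 pending]
  bind a := Bool
step 2: unify Bool ~ (List Bool -> Int)  [subst: {a:=Bool} | 1 pending]
  clash: Bool vs (List Bool -> Int)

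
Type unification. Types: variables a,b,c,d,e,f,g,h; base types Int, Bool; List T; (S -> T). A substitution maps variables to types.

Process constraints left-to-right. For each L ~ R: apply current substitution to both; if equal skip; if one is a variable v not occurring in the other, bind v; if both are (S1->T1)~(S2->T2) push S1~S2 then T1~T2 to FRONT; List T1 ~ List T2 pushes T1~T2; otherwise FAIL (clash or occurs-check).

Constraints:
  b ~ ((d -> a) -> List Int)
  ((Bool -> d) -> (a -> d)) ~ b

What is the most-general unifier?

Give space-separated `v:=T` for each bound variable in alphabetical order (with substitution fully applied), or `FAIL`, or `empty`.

Answer: FAIL

Derivation:
step 1: unify b ~ ((d -> a) -> List Int)  [subst: {-} | 1 pending]
  bind b := ((d -> a) -> List Int)
step 2: unify ((Bool -> d) -> (a -> d)) ~ ((d -> a) -> List Int)  [subst: {b:=((d -> a) -> List Int)} | 0 pending]
  -> decompose arrow: push (Bool -> d)~(d -> a), (a -> d)~List Int
step 3: unify (Bool -> d) ~ (d -> a)  [subst: {b:=((d -> a) -> List Int)} | 1 pending]
  -> decompose arrow: push Bool~d, d~a
step 4: unify Bool ~ d  [subst: {b:=((d -> a) -> List Int)} | 2 pending]
  bind d := Bool
step 5: unify Bool ~ a  [subst: {b:=((d -> a) -> List Int), d:=Bool} | 1 pending]
  bind a := Bool
step 6: unify (Bool -> Bool) ~ List Int  [subst: {b:=((d -> a) -> List Int), d:=Bool, a:=Bool} | 0 pending]
  clash: (Bool -> Bool) vs List Int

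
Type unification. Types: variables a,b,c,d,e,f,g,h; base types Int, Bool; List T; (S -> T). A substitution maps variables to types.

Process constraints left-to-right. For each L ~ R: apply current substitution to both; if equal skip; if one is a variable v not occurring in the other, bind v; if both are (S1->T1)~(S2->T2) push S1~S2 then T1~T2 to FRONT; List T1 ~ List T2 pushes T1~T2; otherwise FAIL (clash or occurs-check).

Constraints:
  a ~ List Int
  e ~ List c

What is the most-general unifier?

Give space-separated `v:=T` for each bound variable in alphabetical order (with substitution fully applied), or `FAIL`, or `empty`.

step 1: unify a ~ List Int  [subst: {-} | 1 pending]
  bind a := List Int
step 2: unify e ~ List c  [subst: {a:=List Int} | 0 pending]
  bind e := List c

Answer: a:=List Int e:=List c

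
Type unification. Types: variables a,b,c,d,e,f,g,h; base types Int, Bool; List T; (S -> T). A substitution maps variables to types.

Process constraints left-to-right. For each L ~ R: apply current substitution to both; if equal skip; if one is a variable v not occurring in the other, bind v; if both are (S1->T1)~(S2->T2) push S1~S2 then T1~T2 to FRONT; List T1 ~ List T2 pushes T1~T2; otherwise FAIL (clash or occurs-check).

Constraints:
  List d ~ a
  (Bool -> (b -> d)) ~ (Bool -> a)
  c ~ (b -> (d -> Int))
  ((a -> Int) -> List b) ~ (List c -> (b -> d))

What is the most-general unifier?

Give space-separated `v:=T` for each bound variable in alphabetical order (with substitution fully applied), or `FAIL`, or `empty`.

step 1: unify List d ~ a  [subst: {-} | 3 pending]
  bind a := List d
step 2: unify (Bool -> (b -> d)) ~ (Bool -> List d)  [subst: {a:=List d} | 2 pending]
  -> decompose arrow: push Bool~Bool, (b -> d)~List d
step 3: unify Bool ~ Bool  [subst: {a:=List d} | 3 pending]
  -> identical, skip
step 4: unify (b -> d) ~ List d  [subst: {a:=List d} | 2 pending]
  clash: (b -> d) vs List d

Answer: FAIL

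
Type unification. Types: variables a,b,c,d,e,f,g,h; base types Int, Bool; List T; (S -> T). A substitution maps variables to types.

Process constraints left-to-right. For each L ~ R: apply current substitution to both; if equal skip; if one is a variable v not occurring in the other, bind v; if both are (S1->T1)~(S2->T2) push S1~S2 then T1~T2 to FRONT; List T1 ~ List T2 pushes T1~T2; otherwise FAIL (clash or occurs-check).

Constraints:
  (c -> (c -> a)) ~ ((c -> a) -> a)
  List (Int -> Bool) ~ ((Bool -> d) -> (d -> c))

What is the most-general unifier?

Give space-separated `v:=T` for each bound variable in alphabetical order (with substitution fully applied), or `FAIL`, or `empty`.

step 1: unify (c -> (c -> a)) ~ ((c -> a) -> a)  [subst: {-} | 1 pending]
  -> decompose arrow: push c~(c -> a), (c -> a)~a
step 2: unify c ~ (c -> a)  [subst: {-} | 2 pending]
  occurs-check fail: c in (c -> a)

Answer: FAIL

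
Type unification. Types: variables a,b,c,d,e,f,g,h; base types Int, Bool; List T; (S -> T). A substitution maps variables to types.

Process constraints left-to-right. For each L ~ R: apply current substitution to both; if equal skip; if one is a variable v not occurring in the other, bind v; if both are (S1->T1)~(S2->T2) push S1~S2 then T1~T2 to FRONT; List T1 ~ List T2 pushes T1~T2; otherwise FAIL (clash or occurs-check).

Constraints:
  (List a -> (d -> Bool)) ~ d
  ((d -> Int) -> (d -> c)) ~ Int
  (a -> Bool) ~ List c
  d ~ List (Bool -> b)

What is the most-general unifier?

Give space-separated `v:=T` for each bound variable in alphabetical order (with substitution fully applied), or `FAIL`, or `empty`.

step 1: unify (List a -> (d -> Bool)) ~ d  [subst: {-} | 3 pending]
  occurs-check fail

Answer: FAIL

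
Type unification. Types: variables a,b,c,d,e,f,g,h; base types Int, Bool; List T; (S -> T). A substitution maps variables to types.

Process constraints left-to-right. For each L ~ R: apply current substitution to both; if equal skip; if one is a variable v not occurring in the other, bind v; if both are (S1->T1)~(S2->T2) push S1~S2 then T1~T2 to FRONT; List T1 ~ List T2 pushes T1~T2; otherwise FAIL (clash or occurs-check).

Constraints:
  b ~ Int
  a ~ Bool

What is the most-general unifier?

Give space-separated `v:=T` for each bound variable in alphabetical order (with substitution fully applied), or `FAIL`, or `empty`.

step 1: unify b ~ Int  [subst: {-} | 1 pending]
  bind b := Int
step 2: unify a ~ Bool  [subst: {b:=Int} | 0 pending]
  bind a := Bool

Answer: a:=Bool b:=Int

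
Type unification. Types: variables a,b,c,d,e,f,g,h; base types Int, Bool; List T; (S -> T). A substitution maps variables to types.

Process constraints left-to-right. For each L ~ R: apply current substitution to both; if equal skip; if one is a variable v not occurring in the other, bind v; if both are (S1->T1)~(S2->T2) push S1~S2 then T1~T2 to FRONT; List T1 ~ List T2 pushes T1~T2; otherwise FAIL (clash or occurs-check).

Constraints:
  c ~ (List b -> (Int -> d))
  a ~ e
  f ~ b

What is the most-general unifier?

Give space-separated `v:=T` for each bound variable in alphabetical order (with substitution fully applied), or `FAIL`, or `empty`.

Answer: a:=e c:=(List b -> (Int -> d)) f:=b

Derivation:
step 1: unify c ~ (List b -> (Int -> d))  [subst: {-} | 2 pending]
  bind c := (List b -> (Int -> d))
step 2: unify a ~ e  [subst: {c:=(List b -> (Int -> d))} | 1 pending]
  bind a := e
step 3: unify f ~ b  [subst: {c:=(List b -> (Int -> d)), a:=e} | 0 pending]
  bind f := b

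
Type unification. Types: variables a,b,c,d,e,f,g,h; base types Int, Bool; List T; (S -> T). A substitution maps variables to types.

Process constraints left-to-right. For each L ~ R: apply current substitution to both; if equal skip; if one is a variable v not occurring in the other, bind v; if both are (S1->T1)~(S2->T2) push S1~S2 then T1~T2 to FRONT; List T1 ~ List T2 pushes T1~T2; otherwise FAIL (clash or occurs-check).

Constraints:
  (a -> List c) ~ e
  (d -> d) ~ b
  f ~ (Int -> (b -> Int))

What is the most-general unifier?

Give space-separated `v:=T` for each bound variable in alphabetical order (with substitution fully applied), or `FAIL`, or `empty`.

Answer: b:=(d -> d) e:=(a -> List c) f:=(Int -> ((d -> d) -> Int))

Derivation:
step 1: unify (a -> List c) ~ e  [subst: {-} | 2 pending]
  bind e := (a -> List c)
step 2: unify (d -> d) ~ b  [subst: {e:=(a -> List c)} | 1 pending]
  bind b := (d -> d)
step 3: unify f ~ (Int -> ((d -> d) -> Int))  [subst: {e:=(a -> List c), b:=(d -> d)} | 0 pending]
  bind f := (Int -> ((d -> d) -> Int))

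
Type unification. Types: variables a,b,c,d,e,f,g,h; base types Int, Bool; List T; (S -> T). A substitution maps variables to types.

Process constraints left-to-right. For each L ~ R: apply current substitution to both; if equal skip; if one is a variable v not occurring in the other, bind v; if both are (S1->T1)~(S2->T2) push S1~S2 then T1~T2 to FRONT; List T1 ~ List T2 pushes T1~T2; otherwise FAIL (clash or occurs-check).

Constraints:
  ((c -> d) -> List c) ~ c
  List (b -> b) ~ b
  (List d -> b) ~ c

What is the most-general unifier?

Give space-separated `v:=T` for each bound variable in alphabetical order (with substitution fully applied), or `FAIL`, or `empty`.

step 1: unify ((c -> d) -> List c) ~ c  [subst: {-} | 2 pending]
  occurs-check fail

Answer: FAIL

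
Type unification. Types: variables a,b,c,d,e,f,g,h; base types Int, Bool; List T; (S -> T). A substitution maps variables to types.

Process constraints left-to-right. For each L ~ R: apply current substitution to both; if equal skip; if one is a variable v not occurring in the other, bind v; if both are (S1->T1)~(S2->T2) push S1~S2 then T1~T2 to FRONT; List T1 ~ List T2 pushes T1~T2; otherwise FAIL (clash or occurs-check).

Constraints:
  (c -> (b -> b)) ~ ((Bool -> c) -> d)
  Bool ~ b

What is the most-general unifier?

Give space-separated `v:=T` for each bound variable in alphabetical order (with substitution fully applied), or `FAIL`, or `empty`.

step 1: unify (c -> (b -> b)) ~ ((Bool -> c) -> d)  [subst: {-} | 1 pending]
  -> decompose arrow: push c~(Bool -> c), (b -> b)~d
step 2: unify c ~ (Bool -> c)  [subst: {-} | 2 pending]
  occurs-check fail: c in (Bool -> c)

Answer: FAIL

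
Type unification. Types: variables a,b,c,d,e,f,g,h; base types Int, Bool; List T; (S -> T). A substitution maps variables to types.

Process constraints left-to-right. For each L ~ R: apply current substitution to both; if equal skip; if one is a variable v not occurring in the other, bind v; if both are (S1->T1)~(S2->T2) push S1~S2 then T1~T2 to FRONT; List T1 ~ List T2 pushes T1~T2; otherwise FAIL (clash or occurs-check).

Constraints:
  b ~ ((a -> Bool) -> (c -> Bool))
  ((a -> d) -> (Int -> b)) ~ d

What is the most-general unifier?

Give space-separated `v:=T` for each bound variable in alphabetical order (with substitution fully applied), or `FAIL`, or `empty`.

step 1: unify b ~ ((a -> Bool) -> (c -> Bool))  [subst: {-} | 1 pending]
  bind b := ((a -> Bool) -> (c -> Bool))
step 2: unify ((a -> d) -> (Int -> ((a -> Bool) -> (c -> Bool)))) ~ d  [subst: {b:=((a -> Bool) -> (c -> Bool))} | 0 pending]
  occurs-check fail

Answer: FAIL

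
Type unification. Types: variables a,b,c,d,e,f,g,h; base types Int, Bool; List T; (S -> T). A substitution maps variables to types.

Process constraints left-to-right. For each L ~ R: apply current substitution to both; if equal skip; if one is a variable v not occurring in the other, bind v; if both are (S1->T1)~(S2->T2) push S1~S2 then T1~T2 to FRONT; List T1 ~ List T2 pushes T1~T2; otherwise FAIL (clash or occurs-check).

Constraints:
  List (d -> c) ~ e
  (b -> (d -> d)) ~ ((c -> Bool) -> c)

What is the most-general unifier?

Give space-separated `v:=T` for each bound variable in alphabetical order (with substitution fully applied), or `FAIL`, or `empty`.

Answer: b:=((d -> d) -> Bool) c:=(d -> d) e:=List (d -> (d -> d))

Derivation:
step 1: unify List (d -> c) ~ e  [subst: {-} | 1 pending]
  bind e := List (d -> c)
step 2: unify (b -> (d -> d)) ~ ((c -> Bool) -> c)  [subst: {e:=List (d -> c)} | 0 pending]
  -> decompose arrow: push b~(c -> Bool), (d -> d)~c
step 3: unify b ~ (c -> Bool)  [subst: {e:=List (d -> c)} | 1 pending]
  bind b := (c -> Bool)
step 4: unify (d -> d) ~ c  [subst: {e:=List (d -> c), b:=(c -> Bool)} | 0 pending]
  bind c := (d -> d)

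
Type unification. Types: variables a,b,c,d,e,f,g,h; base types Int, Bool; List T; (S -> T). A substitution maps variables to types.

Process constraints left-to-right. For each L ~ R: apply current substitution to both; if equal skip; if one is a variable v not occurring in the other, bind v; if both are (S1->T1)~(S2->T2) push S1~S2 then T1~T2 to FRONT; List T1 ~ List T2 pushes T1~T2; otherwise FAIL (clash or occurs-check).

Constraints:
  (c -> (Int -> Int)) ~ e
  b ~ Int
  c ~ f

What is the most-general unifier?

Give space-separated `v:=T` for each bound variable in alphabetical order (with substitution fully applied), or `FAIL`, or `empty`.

Answer: b:=Int c:=f e:=(f -> (Int -> Int))

Derivation:
step 1: unify (c -> (Int -> Int)) ~ e  [subst: {-} | 2 pending]
  bind e := (c -> (Int -> Int))
step 2: unify b ~ Int  [subst: {e:=(c -> (Int -> Int))} | 1 pending]
  bind b := Int
step 3: unify c ~ f  [subst: {e:=(c -> (Int -> Int)), b:=Int} | 0 pending]
  bind c := f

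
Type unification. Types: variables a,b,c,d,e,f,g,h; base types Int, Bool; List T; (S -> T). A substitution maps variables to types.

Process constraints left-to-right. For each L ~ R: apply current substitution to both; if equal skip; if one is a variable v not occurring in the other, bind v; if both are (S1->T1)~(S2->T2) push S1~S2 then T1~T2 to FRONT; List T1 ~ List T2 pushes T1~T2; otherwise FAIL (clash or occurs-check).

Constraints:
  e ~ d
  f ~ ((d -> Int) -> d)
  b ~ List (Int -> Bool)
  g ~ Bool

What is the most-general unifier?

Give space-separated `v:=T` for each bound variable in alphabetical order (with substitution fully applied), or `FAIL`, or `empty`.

step 1: unify e ~ d  [subst: {-} | 3 pending]
  bind e := d
step 2: unify f ~ ((d -> Int) -> d)  [subst: {e:=d} | 2 pending]
  bind f := ((d -> Int) -> d)
step 3: unify b ~ List (Int -> Bool)  [subst: {e:=d, f:=((d -> Int) -> d)} | 1 pending]
  bind b := List (Int -> Bool)
step 4: unify g ~ Bool  [subst: {e:=d, f:=((d -> Int) -> d), b:=List (Int -> Bool)} | 0 pending]
  bind g := Bool

Answer: b:=List (Int -> Bool) e:=d f:=((d -> Int) -> d) g:=Bool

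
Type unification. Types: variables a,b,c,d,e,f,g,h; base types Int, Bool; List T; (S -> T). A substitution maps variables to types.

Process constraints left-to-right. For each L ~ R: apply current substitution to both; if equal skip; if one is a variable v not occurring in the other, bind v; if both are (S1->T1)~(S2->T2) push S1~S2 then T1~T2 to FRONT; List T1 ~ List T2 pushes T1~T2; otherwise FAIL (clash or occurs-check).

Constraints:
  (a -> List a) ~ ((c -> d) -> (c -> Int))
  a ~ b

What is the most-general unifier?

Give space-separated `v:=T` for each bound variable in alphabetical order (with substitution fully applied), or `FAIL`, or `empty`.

Answer: FAIL

Derivation:
step 1: unify (a -> List a) ~ ((c -> d) -> (c -> Int))  [subst: {-} | 1 pending]
  -> decompose arrow: push a~(c -> d), List a~(c -> Int)
step 2: unify a ~ (c -> d)  [subst: {-} | 2 pending]
  bind a := (c -> d)
step 3: unify List (c -> d) ~ (c -> Int)  [subst: {a:=(c -> d)} | 1 pending]
  clash: List (c -> d) vs (c -> Int)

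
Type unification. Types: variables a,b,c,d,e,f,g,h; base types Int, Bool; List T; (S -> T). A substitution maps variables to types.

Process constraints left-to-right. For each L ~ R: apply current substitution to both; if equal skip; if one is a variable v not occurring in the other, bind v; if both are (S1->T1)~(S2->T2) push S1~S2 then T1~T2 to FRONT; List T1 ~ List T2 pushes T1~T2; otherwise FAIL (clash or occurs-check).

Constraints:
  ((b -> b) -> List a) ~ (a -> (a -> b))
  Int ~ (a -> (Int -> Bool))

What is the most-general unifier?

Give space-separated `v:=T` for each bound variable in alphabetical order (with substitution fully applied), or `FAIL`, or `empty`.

step 1: unify ((b -> b) -> List a) ~ (a -> (a -> b))  [subst: {-} | 1 pending]
  -> decompose arrow: push (b -> b)~a, List a~(a -> b)
step 2: unify (b -> b) ~ a  [subst: {-} | 2 pending]
  bind a := (b -> b)
step 3: unify List (b -> b) ~ ((b -> b) -> b)  [subst: {a:=(b -> b)} | 1 pending]
  clash: List (b -> b) vs ((b -> b) -> b)

Answer: FAIL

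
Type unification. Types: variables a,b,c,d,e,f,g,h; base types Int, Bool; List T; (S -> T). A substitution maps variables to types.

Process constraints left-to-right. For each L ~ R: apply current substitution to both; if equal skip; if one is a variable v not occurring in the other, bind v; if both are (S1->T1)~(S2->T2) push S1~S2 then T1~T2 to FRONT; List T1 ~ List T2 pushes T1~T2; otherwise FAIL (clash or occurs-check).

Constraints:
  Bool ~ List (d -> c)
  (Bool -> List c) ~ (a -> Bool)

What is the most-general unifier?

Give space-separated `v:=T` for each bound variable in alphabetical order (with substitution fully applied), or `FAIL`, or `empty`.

Answer: FAIL

Derivation:
step 1: unify Bool ~ List (d -> c)  [subst: {-} | 1 pending]
  clash: Bool vs List (d -> c)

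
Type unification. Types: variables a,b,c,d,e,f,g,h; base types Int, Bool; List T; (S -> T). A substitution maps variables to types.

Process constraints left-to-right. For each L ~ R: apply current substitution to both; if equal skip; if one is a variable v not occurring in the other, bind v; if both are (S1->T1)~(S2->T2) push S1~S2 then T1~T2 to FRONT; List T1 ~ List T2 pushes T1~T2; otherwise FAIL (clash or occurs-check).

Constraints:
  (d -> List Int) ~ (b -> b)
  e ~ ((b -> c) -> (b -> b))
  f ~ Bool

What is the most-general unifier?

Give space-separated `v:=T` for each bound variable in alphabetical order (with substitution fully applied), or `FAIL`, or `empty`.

step 1: unify (d -> List Int) ~ (b -> b)  [subst: {-} | 2 pending]
  -> decompose arrow: push d~b, List Int~b
step 2: unify d ~ b  [subst: {-} | 3 pending]
  bind d := b
step 3: unify List Int ~ b  [subst: {d:=b} | 2 pending]
  bind b := List Int
step 4: unify e ~ ((List Int -> c) -> (List Int -> List Int))  [subst: {d:=b, b:=List Int} | 1 pending]
  bind e := ((List Int -> c) -> (List Int -> List Int))
step 5: unify f ~ Bool  [subst: {d:=b, b:=List Int, e:=((List Int -> c) -> (List Int -> List Int))} | 0 pending]
  bind f := Bool

Answer: b:=List Int d:=List Int e:=((List Int -> c) -> (List Int -> List Int)) f:=Bool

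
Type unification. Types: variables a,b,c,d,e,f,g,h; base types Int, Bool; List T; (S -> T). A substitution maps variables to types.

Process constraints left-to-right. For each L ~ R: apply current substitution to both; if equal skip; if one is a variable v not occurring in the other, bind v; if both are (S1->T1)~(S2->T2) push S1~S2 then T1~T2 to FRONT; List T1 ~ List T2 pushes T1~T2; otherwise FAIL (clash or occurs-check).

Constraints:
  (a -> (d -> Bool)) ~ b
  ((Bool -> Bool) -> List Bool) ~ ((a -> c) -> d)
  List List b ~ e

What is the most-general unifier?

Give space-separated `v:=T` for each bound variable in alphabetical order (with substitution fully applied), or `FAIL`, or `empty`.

step 1: unify (a -> (d -> Bool)) ~ b  [subst: {-} | 2 pending]
  bind b := (a -> (d -> Bool))
step 2: unify ((Bool -> Bool) -> List Bool) ~ ((a -> c) -> d)  [subst: {b:=(a -> (d -> Bool))} | 1 pending]
  -> decompose arrow: push (Bool -> Bool)~(a -> c), List Bool~d
step 3: unify (Bool -> Bool) ~ (a -> c)  [subst: {b:=(a -> (d -> Bool))} | 2 pending]
  -> decompose arrow: push Bool~a, Bool~c
step 4: unify Bool ~ a  [subst: {b:=(a -> (d -> Bool))} | 3 pending]
  bind a := Bool
step 5: unify Bool ~ c  [subst: {b:=(a -> (d -> Bool)), a:=Bool} | 2 pending]
  bind c := Bool
step 6: unify List Bool ~ d  [subst: {b:=(a -> (d -> Bool)), a:=Bool, c:=Bool} | 1 pending]
  bind d := List Bool
step 7: unify List List (Bool -> (List Bool -> Bool)) ~ e  [subst: {b:=(a -> (d -> Bool)), a:=Bool, c:=Bool, d:=List Bool} | 0 pending]
  bind e := List List (Bool -> (List Bool -> Bool))

Answer: a:=Bool b:=(Bool -> (List Bool -> Bool)) c:=Bool d:=List Bool e:=List List (Bool -> (List Bool -> Bool))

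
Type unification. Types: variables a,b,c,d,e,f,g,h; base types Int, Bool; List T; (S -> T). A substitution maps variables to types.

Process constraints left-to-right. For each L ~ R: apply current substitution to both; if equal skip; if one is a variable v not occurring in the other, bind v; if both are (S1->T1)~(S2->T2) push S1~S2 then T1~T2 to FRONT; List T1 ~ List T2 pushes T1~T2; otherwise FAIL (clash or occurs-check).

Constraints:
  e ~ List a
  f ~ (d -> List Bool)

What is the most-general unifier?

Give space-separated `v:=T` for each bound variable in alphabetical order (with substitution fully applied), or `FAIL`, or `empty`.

step 1: unify e ~ List a  [subst: {-} | 1 pending]
  bind e := List a
step 2: unify f ~ (d -> List Bool)  [subst: {e:=List a} | 0 pending]
  bind f := (d -> List Bool)

Answer: e:=List a f:=(d -> List Bool)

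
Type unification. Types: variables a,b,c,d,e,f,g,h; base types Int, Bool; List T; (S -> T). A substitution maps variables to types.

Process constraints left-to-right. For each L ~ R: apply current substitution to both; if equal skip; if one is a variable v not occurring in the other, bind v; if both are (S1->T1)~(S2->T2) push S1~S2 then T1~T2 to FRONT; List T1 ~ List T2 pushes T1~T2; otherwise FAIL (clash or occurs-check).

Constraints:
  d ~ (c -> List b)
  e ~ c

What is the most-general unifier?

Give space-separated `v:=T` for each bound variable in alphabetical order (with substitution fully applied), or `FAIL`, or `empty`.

Answer: d:=(c -> List b) e:=c

Derivation:
step 1: unify d ~ (c -> List b)  [subst: {-} | 1 pending]
  bind d := (c -> List b)
step 2: unify e ~ c  [subst: {d:=(c -> List b)} | 0 pending]
  bind e := c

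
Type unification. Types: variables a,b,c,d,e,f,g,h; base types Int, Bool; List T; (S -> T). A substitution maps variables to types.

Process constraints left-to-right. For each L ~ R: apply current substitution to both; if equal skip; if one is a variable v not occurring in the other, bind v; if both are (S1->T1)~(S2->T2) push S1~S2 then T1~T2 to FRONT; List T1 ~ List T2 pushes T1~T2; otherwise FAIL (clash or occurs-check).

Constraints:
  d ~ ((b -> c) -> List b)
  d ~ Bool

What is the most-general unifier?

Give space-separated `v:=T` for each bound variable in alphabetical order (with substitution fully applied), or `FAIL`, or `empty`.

Answer: FAIL

Derivation:
step 1: unify d ~ ((b -> c) -> List b)  [subst: {-} | 1 pending]
  bind d := ((b -> c) -> List b)
step 2: unify ((b -> c) -> List b) ~ Bool  [subst: {d:=((b -> c) -> List b)} | 0 pending]
  clash: ((b -> c) -> List b) vs Bool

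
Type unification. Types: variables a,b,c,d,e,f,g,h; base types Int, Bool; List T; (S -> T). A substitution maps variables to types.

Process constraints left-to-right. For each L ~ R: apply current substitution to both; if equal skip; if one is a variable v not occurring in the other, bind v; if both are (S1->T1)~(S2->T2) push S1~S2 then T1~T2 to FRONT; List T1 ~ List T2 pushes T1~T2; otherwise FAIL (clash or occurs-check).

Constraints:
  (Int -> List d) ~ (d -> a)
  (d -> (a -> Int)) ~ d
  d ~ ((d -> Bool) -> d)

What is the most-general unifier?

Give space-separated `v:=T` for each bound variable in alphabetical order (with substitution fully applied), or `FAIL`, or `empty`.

step 1: unify (Int -> List d) ~ (d -> a)  [subst: {-} | 2 pending]
  -> decompose arrow: push Int~d, List d~a
step 2: unify Int ~ d  [subst: {-} | 3 pending]
  bind d := Int
step 3: unify List Int ~ a  [subst: {d:=Int} | 2 pending]
  bind a := List Int
step 4: unify (Int -> (List Int -> Int)) ~ Int  [subst: {d:=Int, a:=List Int} | 1 pending]
  clash: (Int -> (List Int -> Int)) vs Int

Answer: FAIL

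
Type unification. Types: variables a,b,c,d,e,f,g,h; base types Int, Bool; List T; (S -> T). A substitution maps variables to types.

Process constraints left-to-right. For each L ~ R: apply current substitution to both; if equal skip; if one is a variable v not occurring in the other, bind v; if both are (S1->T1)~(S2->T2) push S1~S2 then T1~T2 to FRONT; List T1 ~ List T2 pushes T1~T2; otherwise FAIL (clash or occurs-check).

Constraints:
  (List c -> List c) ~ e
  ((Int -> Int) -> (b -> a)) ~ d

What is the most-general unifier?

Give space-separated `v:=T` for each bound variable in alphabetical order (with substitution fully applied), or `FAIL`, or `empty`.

step 1: unify (List c -> List c) ~ e  [subst: {-} | 1 pending]
  bind e := (List c -> List c)
step 2: unify ((Int -> Int) -> (b -> a)) ~ d  [subst: {e:=(List c -> List c)} | 0 pending]
  bind d := ((Int -> Int) -> (b -> a))

Answer: d:=((Int -> Int) -> (b -> a)) e:=(List c -> List c)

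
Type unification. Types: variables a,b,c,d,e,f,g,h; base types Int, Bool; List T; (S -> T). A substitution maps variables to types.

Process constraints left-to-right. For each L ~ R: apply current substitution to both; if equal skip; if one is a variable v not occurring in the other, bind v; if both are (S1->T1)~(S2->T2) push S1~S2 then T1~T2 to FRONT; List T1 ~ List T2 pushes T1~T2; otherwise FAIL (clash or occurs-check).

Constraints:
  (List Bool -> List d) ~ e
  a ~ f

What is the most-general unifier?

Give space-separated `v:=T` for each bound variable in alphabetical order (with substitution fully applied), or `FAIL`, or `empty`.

Answer: a:=f e:=(List Bool -> List d)

Derivation:
step 1: unify (List Bool -> List d) ~ e  [subst: {-} | 1 pending]
  bind e := (List Bool -> List d)
step 2: unify a ~ f  [subst: {e:=(List Bool -> List d)} | 0 pending]
  bind a := f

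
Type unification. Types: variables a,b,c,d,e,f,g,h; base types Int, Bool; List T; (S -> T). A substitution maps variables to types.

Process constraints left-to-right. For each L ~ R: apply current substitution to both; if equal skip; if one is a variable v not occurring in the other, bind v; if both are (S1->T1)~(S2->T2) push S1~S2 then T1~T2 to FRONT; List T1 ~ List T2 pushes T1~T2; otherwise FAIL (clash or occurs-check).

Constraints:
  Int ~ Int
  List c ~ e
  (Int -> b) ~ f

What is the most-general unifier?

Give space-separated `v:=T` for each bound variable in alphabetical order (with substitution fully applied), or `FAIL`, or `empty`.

step 1: unify Int ~ Int  [subst: {-} | 2 pending]
  -> identical, skip
step 2: unify List c ~ e  [subst: {-} | 1 pending]
  bind e := List c
step 3: unify (Int -> b) ~ f  [subst: {e:=List c} | 0 pending]
  bind f := (Int -> b)

Answer: e:=List c f:=(Int -> b)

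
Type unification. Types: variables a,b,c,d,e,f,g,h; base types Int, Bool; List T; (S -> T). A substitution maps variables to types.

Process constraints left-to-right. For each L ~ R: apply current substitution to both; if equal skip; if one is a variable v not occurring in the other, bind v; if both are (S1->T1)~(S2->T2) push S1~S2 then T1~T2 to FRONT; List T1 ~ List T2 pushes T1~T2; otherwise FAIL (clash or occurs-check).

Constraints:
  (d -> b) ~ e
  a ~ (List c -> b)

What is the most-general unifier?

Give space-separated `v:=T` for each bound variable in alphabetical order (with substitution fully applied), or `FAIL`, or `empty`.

step 1: unify (d -> b) ~ e  [subst: {-} | 1 pending]
  bind e := (d -> b)
step 2: unify a ~ (List c -> b)  [subst: {e:=(d -> b)} | 0 pending]
  bind a := (List c -> b)

Answer: a:=(List c -> b) e:=(d -> b)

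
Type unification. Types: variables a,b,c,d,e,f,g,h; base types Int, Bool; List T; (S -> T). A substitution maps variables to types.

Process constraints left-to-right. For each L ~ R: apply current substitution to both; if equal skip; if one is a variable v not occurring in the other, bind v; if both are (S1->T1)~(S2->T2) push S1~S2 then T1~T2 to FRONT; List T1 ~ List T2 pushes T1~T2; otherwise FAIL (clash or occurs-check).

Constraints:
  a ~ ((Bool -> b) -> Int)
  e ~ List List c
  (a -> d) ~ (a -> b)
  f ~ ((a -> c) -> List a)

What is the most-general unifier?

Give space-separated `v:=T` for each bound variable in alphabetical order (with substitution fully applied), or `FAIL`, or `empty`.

step 1: unify a ~ ((Bool -> b) -> Int)  [subst: {-} | 3 pending]
  bind a := ((Bool -> b) -> Int)
step 2: unify e ~ List List c  [subst: {a:=((Bool -> b) -> Int)} | 2 pending]
  bind e := List List c
step 3: unify (((Bool -> b) -> Int) -> d) ~ (((Bool -> b) -> Int) -> b)  [subst: {a:=((Bool -> b) -> Int), e:=List List c} | 1 pending]
  -> decompose arrow: push ((Bool -> b) -> Int)~((Bool -> b) -> Int), d~b
step 4: unify ((Bool -> b) -> Int) ~ ((Bool -> b) -> Int)  [subst: {a:=((Bool -> b) -> Int), e:=List List c} | 2 pending]
  -> identical, skip
step 5: unify d ~ b  [subst: {a:=((Bool -> b) -> Int), e:=List List c} | 1 pending]
  bind d := b
step 6: unify f ~ ((((Bool -> b) -> Int) -> c) -> List ((Bool -> b) -> Int))  [subst: {a:=((Bool -> b) -> Int), e:=List List c, d:=b} | 0 pending]
  bind f := ((((Bool -> b) -> Int) -> c) -> List ((Bool -> b) -> Int))

Answer: a:=((Bool -> b) -> Int) d:=b e:=List List c f:=((((Bool -> b) -> Int) -> c) -> List ((Bool -> b) -> Int))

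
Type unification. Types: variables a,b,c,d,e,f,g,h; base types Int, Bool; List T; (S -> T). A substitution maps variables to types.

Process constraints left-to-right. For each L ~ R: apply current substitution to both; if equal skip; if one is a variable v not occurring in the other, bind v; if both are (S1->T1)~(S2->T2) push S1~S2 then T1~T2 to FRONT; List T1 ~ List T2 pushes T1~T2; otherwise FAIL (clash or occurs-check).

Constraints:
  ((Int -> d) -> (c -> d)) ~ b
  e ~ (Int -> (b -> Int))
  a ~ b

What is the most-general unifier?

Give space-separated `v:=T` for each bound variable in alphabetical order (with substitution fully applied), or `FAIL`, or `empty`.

Answer: a:=((Int -> d) -> (c -> d)) b:=((Int -> d) -> (c -> d)) e:=(Int -> (((Int -> d) -> (c -> d)) -> Int))

Derivation:
step 1: unify ((Int -> d) -> (c -> d)) ~ b  [subst: {-} | 2 pending]
  bind b := ((Int -> d) -> (c -> d))
step 2: unify e ~ (Int -> (((Int -> d) -> (c -> d)) -> Int))  [subst: {b:=((Int -> d) -> (c -> d))} | 1 pending]
  bind e := (Int -> (((Int -> d) -> (c -> d)) -> Int))
step 3: unify a ~ ((Int -> d) -> (c -> d))  [subst: {b:=((Int -> d) -> (c -> d)), e:=(Int -> (((Int -> d) -> (c -> d)) -> Int))} | 0 pending]
  bind a := ((Int -> d) -> (c -> d))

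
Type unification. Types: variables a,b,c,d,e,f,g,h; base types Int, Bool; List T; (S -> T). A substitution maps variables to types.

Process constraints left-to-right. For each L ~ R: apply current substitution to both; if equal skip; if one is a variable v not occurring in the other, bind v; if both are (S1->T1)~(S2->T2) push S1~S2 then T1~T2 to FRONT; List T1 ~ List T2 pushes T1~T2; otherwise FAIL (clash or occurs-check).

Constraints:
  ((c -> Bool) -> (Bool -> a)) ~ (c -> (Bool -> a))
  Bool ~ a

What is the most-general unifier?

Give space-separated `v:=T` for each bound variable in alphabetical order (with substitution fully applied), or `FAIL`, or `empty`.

step 1: unify ((c -> Bool) -> (Bool -> a)) ~ (c -> (Bool -> a))  [subst: {-} | 1 pending]
  -> decompose arrow: push (c -> Bool)~c, (Bool -> a)~(Bool -> a)
step 2: unify (c -> Bool) ~ c  [subst: {-} | 2 pending]
  occurs-check fail

Answer: FAIL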